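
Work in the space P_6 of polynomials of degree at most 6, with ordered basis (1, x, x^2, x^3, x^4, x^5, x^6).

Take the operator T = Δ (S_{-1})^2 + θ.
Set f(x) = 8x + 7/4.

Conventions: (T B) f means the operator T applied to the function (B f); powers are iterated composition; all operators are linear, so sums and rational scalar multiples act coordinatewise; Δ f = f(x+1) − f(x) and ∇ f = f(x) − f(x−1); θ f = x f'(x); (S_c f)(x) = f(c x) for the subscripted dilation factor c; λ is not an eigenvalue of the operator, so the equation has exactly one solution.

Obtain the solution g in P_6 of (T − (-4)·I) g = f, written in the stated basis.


g(x) = (8/5)x + 3/80

write g with unknown coordinates in the stated basis and equate coefficients in (T − (-4)·I) g = f
solving from the highest basis element down gives g = (8/5)x + 3/80
check: T g = (8/5)x + 8/5
so T g − (-4)·g = 8x + 7/4 = f ✓


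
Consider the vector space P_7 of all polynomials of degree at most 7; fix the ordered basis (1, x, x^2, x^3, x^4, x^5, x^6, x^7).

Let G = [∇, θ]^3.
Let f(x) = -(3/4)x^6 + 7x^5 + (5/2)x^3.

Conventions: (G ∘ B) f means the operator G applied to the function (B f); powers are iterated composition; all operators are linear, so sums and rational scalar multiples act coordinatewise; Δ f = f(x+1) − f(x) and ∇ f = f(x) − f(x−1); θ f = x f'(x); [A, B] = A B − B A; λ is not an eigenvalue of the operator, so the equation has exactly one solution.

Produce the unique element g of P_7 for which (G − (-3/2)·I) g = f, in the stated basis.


the result is g(x) = -(1/2)x^6 + (14/3)x^5 + (125/3)x^3 - (1640/3)x^2 + 2200x - 8780/3

write g with unknown coordinates in the stated basis and equate coefficients in (G − (-3/2)·I) g = f
solving from the highest basis element down gives g = -(1/2)x^6 + (14/3)x^5 + (125/3)x^3 - (1640/3)x^2 + 2200x - 8780/3
check: G g = -60x^3 + 820x^2 - 3300x + 4390
so G g − (-3/2)·g = -(3/4)x^6 + 7x^5 + (5/2)x^3 = f ✓


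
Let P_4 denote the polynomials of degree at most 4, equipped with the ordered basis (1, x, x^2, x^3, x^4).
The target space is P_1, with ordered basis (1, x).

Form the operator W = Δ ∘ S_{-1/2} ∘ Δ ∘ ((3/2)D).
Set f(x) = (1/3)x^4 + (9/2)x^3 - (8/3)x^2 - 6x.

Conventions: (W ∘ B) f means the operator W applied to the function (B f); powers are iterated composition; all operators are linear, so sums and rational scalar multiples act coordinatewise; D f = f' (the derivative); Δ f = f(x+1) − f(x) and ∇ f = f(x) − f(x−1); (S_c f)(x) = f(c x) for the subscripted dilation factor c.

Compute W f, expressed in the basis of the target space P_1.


the image equals g(x) = 3x - 87/4

D f = (4/3)x^3 + (27/2)x^2 - (16/3)x - 6
((3/2)D) f = 2x^3 + (81/4)x^2 - 8x - 9
Δ ((3/2)D) f = 6x^2 + (93/2)x + 57/4
S_{-1/2} Δ ((3/2)D) f = (3/2)x^2 - (93/4)x + 57/4
Δ (S_{-1/2} ∘ Δ) ((3/2)D) f = 3x - 87/4


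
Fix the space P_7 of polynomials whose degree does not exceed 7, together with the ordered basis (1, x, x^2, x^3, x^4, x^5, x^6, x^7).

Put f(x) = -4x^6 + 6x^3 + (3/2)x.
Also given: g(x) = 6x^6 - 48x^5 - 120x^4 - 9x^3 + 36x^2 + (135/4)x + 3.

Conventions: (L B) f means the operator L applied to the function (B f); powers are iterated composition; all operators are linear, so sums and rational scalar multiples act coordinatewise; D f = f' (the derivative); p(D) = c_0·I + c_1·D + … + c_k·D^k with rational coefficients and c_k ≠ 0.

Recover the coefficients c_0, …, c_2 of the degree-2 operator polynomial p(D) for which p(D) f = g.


c_0 = -3/2, c_1 = 2, c_2 = 1

D^0 f = -4x^6 + 6x^3 + (3/2)x
D^1 f = -24x^5 + 18x^2 + 3/2
D^2 f = -120x^4 + 36x
matching coefficients of g against c_0 f + c_1 Df + … from the top degree down determines the c_i
solution: c_0 = -3/2, c_1 = 2, c_2 = 1


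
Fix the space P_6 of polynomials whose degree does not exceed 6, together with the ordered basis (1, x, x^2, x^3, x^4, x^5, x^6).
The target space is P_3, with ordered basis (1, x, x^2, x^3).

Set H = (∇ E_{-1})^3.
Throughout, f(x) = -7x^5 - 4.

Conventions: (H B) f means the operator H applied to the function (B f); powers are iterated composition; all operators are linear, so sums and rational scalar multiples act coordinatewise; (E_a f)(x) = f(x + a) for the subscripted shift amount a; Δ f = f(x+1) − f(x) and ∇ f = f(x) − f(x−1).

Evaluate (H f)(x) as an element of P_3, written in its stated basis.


E_{-1} f = -7x^5 + 35x^4 - 70x^3 + 70x^2 - 35x + 3
∇ E_{-1} f = -35x^4 + 210x^3 - 490x^2 + 525x - 217
E_{-1} (∇ E_{-1}) f = -35x^4 + 350x^3 - 1330x^2 + 2275x - 1477
∇ E_{-1} (∇ E_{-1}) f = -140x^3 + 1260x^2 - 3850x + 3990
E_{-1} (∇ E_{-1}) (∇ E_{-1}) f = -140x^3 + 1680x^2 - 6790x + 9240
∇ E_{-1} (∇ E_{-1}) (∇ E_{-1}) f = -420x^2 + 3780x - 8610

g(x) = -420x^2 + 3780x - 8610


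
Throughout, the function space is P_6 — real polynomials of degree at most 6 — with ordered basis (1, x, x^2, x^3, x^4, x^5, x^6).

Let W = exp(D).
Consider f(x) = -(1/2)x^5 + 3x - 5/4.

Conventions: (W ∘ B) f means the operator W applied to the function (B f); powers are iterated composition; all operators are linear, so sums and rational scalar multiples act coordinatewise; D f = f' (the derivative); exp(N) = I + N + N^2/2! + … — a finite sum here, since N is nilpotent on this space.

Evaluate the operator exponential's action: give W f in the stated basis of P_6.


the result is g(x) = -(1/2)x^5 - (5/2)x^4 - 5x^3 - 5x^2 + (1/2)x + 5/4

order-1 term: -(5/2)x^4 + 3
order-2 term: -5x^3
order-3 term: -5x^2
order-4 term: -(5/2)x
order-5 term: -1/2
the series for exp(D) f terminates at order 5
exp(D) f = -(1/2)x^5 - (5/2)x^4 - 5x^3 - 5x^2 + (1/2)x + 5/4


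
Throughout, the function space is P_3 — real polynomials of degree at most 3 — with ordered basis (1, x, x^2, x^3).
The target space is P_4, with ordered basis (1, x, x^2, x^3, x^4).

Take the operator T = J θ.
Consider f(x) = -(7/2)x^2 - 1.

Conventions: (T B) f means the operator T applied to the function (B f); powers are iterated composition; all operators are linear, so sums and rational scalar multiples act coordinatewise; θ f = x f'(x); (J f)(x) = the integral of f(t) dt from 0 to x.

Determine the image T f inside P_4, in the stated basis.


the image equals g(x) = -(7/3)x^3

θ f = -7x^2
J θ f = -(7/3)x^3


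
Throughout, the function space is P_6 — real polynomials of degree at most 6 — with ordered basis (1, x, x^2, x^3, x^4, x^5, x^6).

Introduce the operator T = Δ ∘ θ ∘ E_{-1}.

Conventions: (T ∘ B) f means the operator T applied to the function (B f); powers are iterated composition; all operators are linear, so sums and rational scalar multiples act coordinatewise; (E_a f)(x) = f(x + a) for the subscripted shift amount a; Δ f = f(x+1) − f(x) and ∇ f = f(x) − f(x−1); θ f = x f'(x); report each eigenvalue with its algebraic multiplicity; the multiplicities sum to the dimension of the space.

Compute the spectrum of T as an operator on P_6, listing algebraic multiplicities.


λ = 0 (multiplicity 7)

image of 1: 0
image of x: 1
image of x^2: 4x
image of x^3: 9x^2 - 3x
image of x^4: 16x^3 - 12x^2 + 4x
image of x^5: 25x^4 - 30x^3 + 20x^2 - 5x
image of x^6: 36x^5 - 60x^4 + 60x^3 - 30x^2 + 6x
the matrix is upper triangular; its diagonal is (0, 0, 0, 0, 0, 0, 0)
for a triangular matrix the eigenvalues are the diagonal entries, with algebraic multiplicity their repetition count


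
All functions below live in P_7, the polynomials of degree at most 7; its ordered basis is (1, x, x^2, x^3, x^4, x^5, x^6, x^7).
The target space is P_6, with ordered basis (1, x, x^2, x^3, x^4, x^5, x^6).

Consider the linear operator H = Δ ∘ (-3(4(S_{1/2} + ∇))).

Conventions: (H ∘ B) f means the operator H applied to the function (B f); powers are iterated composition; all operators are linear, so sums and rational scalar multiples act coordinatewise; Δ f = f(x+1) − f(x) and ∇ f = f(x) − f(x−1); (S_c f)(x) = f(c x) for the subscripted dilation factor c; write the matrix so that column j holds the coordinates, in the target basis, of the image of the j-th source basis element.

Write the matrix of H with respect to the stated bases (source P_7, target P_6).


image of 1: 0
image of x: -6
image of x^2: -6x - 27
image of x^3: -(9/2)x^2 - (153/2)x - 3/2
image of x^4: -3x^3 - (297/2)x^2 - 3x - 99/4
image of x^5: -(15/8)x^4 - (975/4)x^3 - (15/4)x^2 - (975/8)x - 3/8
image of x^6: -(9/8)x^5 - (5805/16)x^4 - (15/4)x^3 - (5805/16)x^2 - (9/8)x - 387/16
image of x^7: -(21/32)x^6 - (16191/32)x^5 - (105/32)x^4 - (26985/32)x^3 - (63/32)x^2 - (5397/32)x - 3/32
each image's coordinates form column j of the matrix

the matrix is [[0, -6, -27, -3/2, -99/4, -3/8, -387/16, -3/32]; [0, 0, -6, -153/2, -3, -975/8, -9/8, -5397/32]; [0, 0, 0, -9/2, -297/2, -15/4, -5805/16, -63/32]; [0, 0, 0, 0, -3, -975/4, -15/4, -26985/32]; [0, 0, 0, 0, 0, -15/8, -5805/16, -105/32]; [0, 0, 0, 0, 0, 0, -9/8, -16191/32]; [0, 0, 0, 0, 0, 0, 0, -21/32]] (rows listed top to bottom)


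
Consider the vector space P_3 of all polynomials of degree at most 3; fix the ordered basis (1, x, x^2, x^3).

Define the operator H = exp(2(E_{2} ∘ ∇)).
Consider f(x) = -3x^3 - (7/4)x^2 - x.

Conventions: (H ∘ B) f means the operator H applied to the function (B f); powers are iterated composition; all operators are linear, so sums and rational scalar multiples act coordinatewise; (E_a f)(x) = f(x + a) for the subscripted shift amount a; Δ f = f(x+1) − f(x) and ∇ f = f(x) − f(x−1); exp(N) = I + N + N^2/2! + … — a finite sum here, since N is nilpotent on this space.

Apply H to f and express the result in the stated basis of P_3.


the image equals g(x) = -3x^3 - (79/4)x^2 - 98x - 387/2

order-1 term: -18x^2 - 61x - 109/2
order-2 term: -36x - 115
order-3 term: -24
the series for exp(2(E_{2} ∘ ∇)) f terminates at order 3
exp(2(E_{2} ∘ ∇)) f = -3x^3 - (79/4)x^2 - 98x - 387/2


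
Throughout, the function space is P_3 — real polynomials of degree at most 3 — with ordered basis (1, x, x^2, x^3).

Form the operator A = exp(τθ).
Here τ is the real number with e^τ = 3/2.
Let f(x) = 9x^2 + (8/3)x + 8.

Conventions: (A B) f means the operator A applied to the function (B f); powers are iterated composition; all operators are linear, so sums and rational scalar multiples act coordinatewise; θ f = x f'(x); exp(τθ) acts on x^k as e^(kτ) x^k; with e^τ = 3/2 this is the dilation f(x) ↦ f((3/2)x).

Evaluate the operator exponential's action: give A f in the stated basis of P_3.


exp(τθ) x^k = e^(kτ) x^k; with e^τ = 3/2 this sends x^k to (3/2)^k x^k
x ↦ 3/2 x
x^2 ↦ 9/4 x^2
applying this coordinatewise to f: exp(τθ) f = (81/4)x^2 + 4x + 8

g(x) = (81/4)x^2 + 4x + 8


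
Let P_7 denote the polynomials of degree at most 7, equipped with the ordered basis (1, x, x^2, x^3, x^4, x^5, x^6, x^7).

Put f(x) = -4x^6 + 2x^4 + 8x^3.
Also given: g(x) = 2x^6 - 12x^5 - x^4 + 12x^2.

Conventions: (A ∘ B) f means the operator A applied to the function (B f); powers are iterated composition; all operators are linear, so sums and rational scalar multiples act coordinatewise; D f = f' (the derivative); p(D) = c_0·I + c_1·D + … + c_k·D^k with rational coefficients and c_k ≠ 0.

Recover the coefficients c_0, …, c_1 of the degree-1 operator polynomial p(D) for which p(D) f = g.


c_0 = -1/2, c_1 = 1/2

D^0 f = -4x^6 + 2x^4 + 8x^3
D^1 f = -24x^5 + 8x^3 + 24x^2
matching coefficients of g against c_0 f + c_1 Df + … from the top degree down determines the c_i
solution: c_0 = -1/2, c_1 = 1/2


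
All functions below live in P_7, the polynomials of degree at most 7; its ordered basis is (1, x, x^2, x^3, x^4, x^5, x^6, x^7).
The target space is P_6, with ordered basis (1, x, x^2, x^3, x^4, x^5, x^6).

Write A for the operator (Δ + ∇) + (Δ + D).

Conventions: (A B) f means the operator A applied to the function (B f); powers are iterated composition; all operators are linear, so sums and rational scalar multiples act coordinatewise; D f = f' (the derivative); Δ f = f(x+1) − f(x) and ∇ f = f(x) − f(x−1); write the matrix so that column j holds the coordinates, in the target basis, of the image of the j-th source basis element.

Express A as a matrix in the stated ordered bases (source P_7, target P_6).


image of 1: 0
image of x: 4
image of x^2: 8x + 1
image of x^3: 12x^2 + 3x + 3
image of x^4: 16x^3 + 6x^2 + 12x + 1
image of x^5: 20x^4 + 10x^3 + 30x^2 + 5x + 3
image of x^6: 24x^5 + 15x^4 + 60x^3 + 15x^2 + 18x + 1
image of x^7: 28x^6 + 21x^5 + 105x^4 + 35x^3 + 63x^2 + 7x + 3
each image's coordinates form column j of the matrix

the matrix is [[0, 4, 1, 3, 1, 3, 1, 3]; [0, 0, 8, 3, 12, 5, 18, 7]; [0, 0, 0, 12, 6, 30, 15, 63]; [0, 0, 0, 0, 16, 10, 60, 35]; [0, 0, 0, 0, 0, 20, 15, 105]; [0, 0, 0, 0, 0, 0, 24, 21]; [0, 0, 0, 0, 0, 0, 0, 28]] (rows listed top to bottom)


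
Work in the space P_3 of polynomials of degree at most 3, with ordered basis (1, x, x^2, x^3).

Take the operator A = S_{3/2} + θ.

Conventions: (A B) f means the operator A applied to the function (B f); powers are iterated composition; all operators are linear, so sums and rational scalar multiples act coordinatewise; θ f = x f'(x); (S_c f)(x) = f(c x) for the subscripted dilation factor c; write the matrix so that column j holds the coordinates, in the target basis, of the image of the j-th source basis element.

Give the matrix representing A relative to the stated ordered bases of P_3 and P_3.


the matrix is [[1, 0, 0, 0]; [0, 5/2, 0, 0]; [0, 0, 17/4, 0]; [0, 0, 0, 51/8]] (rows listed top to bottom)

image of 1: 1
image of x: (5/2)x
image of x^2: (17/4)x^2
image of x^3: (51/8)x^3
each image's coordinates form column j of the matrix


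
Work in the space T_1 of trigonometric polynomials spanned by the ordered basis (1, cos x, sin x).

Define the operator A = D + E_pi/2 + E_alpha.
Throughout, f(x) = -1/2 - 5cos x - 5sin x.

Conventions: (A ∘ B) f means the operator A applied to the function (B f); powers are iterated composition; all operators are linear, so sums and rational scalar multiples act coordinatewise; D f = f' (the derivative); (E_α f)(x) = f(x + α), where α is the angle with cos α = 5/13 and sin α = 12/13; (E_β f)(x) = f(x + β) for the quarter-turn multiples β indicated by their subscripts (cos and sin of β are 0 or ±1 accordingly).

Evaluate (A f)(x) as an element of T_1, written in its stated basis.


D f = -5cos x + 5sin x
E_pi/2 f = -1/2 - 5cos x + 5sin x
E_alpha f = -1/2 - (85/13)cos x + (35/13)sin x
(D + E_pi/2 + E_alpha) f = -1 - (215/13)cos x + (165/13)sin x

the result is g(x) = -1 - (215/13)cos x + (165/13)sin x


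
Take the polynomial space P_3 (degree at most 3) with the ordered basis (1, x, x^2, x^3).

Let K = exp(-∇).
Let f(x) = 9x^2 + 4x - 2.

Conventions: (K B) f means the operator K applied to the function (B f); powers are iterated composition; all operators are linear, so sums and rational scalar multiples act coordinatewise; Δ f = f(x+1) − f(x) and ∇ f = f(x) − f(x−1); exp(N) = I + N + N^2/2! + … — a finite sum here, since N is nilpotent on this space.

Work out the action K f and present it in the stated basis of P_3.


order-1 term: -18x + 5
order-2 term: 9
the series for exp(-∇) f terminates at order 2
exp(-∇) f = 9x^2 - 14x + 12

g(x) = 9x^2 - 14x + 12


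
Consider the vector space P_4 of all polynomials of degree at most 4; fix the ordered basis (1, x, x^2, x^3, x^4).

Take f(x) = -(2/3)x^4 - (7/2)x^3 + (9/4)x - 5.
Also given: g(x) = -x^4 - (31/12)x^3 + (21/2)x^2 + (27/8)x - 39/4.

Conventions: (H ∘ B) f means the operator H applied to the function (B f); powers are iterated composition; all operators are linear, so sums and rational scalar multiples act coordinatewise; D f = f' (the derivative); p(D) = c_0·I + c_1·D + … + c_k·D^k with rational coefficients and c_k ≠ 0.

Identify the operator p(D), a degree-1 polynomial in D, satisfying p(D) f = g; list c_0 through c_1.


D^0 f = -(2/3)x^4 - (7/2)x^3 + (9/4)x - 5
D^1 f = -(8/3)x^3 - (21/2)x^2 + 9/4
matching coefficients of g against c_0 f + c_1 Df + … from the top degree down determines the c_i
solution: c_0 = 3/2, c_1 = -1

p(D) = (3/2)·I − D, i.e. c_0 = 3/2, c_1 = -1


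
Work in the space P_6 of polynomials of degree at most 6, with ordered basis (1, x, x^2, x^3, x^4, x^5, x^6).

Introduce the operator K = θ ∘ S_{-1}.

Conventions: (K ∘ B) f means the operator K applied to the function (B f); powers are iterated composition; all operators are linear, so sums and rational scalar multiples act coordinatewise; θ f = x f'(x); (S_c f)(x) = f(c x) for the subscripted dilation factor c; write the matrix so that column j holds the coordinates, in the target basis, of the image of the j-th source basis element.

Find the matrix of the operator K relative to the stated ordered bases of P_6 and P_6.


the matrix is [[0, 0, 0, 0, 0, 0, 0]; [0, -1, 0, 0, 0, 0, 0]; [0, 0, 2, 0, 0, 0, 0]; [0, 0, 0, -3, 0, 0, 0]; [0, 0, 0, 0, 4, 0, 0]; [0, 0, 0, 0, 0, -5, 0]; [0, 0, 0, 0, 0, 0, 6]] (rows listed top to bottom)

image of 1: 0
image of x: -x
image of x^2: 2x^2
image of x^3: -3x^3
image of x^4: 4x^4
image of x^5: -5x^5
image of x^6: 6x^6
each image's coordinates form column j of the matrix


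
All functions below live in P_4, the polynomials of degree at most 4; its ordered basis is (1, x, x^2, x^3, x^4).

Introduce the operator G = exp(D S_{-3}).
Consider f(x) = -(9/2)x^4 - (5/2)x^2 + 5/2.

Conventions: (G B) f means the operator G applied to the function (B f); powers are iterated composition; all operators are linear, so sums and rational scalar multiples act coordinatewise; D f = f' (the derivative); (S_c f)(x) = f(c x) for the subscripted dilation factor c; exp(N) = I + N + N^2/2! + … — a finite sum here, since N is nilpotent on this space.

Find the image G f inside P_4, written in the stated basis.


order-1 term: -1458x^3 - 45x
order-2 term: 59049x^2 + 135/2
order-3 term: 354294x
order-4 term: -531441/2
the series for exp(D S_{-3}) f terminates at order 4
exp(D S_{-3}) f = -(9/2)x^4 - 1458x^3 + (118093/2)x^2 + 354249x - 531301/2

g(x) = -(9/2)x^4 - 1458x^3 + (118093/2)x^2 + 354249x - 531301/2


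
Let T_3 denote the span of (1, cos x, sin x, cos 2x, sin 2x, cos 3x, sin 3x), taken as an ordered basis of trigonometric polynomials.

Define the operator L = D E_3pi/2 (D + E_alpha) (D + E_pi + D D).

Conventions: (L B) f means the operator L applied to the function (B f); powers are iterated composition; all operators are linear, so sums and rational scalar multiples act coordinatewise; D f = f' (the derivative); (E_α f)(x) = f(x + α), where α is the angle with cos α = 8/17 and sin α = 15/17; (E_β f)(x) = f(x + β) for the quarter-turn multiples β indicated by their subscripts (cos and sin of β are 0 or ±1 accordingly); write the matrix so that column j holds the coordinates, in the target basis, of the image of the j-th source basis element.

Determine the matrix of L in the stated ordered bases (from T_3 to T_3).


image of 1: 0
image of cos x: -(48/17)cos x + (56/17)sin x
image of sin x: -(56/17)cos x - (48/17)sin x
image of cos 2x: -(5552/289)cos 2x - (2306/289)sin 2x
image of sin 2x: (2306/289)cos 2x - (5552/289)sin 2x
image of cos 3x: -(18444/4913)cos 3x - (471312/4913)sin 3x
image of sin 3x: (471312/4913)cos 3x - (18444/4913)sin 3x
each image's coordinates form column j of the matrix

the matrix is [[0, 0, 0, 0, 0, 0, 0]; [0, -48/17, -56/17, 0, 0, 0, 0]; [0, 56/17, -48/17, 0, 0, 0, 0]; [0, 0, 0, -5552/289, 2306/289, 0, 0]; [0, 0, 0, -2306/289, -5552/289, 0, 0]; [0, 0, 0, 0, 0, -18444/4913, 471312/4913]; [0, 0, 0, 0, 0, -471312/4913, -18444/4913]] (rows listed top to bottom)


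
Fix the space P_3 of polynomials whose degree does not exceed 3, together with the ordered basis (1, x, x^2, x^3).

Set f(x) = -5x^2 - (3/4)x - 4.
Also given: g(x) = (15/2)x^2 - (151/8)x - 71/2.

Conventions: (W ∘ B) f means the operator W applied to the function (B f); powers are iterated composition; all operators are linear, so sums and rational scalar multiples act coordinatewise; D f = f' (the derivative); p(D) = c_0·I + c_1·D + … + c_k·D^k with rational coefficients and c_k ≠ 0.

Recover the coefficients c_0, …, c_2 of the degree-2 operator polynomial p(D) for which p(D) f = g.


c_0 = -3/2, c_1 = 2, c_2 = 4

D^0 f = -5x^2 - (3/4)x - 4
D^1 f = -10x - 3/4
D^2 f = -10
matching coefficients of g against c_0 f + c_1 Df + … from the top degree down determines the c_i
solution: c_0 = -3/2, c_1 = 2, c_2 = 4


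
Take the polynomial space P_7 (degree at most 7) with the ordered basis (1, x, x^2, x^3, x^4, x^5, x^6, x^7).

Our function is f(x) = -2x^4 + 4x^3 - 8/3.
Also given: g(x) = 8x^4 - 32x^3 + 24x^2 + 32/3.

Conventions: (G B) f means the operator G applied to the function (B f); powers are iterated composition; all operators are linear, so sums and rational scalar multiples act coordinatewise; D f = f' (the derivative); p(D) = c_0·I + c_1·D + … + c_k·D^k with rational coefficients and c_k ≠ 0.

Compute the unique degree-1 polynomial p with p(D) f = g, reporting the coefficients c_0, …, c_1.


D^0 f = -2x^4 + 4x^3 - 8/3
D^1 f = -8x^3 + 12x^2
matching coefficients of g against c_0 f + c_1 Df + … from the top degree down determines the c_i
solution: c_0 = -4, c_1 = 2

c_0 = -4, c_1 = 2


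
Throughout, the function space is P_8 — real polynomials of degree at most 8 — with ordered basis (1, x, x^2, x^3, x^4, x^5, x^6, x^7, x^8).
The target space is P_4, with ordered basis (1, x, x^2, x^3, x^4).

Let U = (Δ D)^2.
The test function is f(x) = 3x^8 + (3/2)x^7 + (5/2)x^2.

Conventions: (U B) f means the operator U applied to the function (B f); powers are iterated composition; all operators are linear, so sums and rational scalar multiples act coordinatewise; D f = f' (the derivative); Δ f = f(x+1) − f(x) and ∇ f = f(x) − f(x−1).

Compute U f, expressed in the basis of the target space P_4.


g(x) = 5040x^4 + 21420x^3 + 39060x^2 + 34650x + 12306

D f = 24x^7 + (21/2)x^6 + 5x
Δ D f = 168x^6 + 567x^5 + (1995/2)x^4 + 1050x^3 + (1323/2)x^2 + 231x + 79/2
D (Δ D) f = 1008x^5 + 2835x^4 + 3990x^3 + 3150x^2 + 1323x + 231
Δ D (Δ D) f = 5040x^4 + 21420x^3 + 39060x^2 + 34650x + 12306


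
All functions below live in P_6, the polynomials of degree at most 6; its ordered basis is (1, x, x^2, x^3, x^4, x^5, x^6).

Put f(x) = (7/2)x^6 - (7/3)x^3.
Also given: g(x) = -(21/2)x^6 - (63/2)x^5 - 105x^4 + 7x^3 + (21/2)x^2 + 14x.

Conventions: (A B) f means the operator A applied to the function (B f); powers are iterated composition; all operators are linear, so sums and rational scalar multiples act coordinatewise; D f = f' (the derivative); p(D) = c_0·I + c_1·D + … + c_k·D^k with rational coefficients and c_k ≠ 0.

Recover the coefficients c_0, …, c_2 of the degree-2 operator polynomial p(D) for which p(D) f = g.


c_0 = -3, c_1 = -3/2, c_2 = -1

D^0 f = (7/2)x^6 - (7/3)x^3
D^1 f = 21x^5 - 7x^2
D^2 f = 105x^4 - 14x
matching coefficients of g against c_0 f + c_1 Df + … from the top degree down determines the c_i
solution: c_0 = -3, c_1 = -3/2, c_2 = -1


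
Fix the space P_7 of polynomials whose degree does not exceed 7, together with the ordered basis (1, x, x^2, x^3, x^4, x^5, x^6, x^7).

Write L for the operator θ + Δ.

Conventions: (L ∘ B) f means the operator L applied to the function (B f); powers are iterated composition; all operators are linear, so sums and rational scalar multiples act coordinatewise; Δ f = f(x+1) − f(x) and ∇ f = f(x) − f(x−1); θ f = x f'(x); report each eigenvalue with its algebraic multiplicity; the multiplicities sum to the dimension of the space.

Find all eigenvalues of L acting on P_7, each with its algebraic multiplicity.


image of 1: 0
image of x: x + 1
image of x^2: 2x^2 + 2x + 1
image of x^3: 3x^3 + 3x^2 + 3x + 1
image of x^4: 4x^4 + 4x^3 + 6x^2 + 4x + 1
image of x^5: 5x^5 + 5x^4 + 10x^3 + 10x^2 + 5x + 1
image of x^6: 6x^6 + 6x^5 + 15x^4 + 20x^3 + 15x^2 + 6x + 1
image of x^7: 7x^7 + 7x^6 + 21x^5 + 35x^4 + 35x^3 + 21x^2 + 7x + 1
the matrix is upper triangular; its diagonal is (0, 1, 2, 3, 4, 5, 6, 7)
for a triangular matrix the eigenvalues are the diagonal entries, with algebraic multiplicity their repetition count

λ = 0 (multiplicity 1), λ = 1 (multiplicity 1), λ = 2 (multiplicity 1), λ = 3 (multiplicity 1), λ = 4 (multiplicity 1), λ = 5 (multiplicity 1), λ = 6 (multiplicity 1), λ = 7 (multiplicity 1)


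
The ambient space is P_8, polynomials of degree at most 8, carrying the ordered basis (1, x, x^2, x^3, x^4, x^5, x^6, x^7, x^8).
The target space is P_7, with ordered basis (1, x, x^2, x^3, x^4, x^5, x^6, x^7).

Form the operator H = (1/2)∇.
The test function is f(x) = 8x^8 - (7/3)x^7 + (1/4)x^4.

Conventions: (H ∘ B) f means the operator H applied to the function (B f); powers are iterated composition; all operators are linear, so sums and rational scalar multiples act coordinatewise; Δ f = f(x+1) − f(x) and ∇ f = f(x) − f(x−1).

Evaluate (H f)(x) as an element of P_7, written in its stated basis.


the result is g(x) = 32x^7 - (721/6)x^6 + (497/2)x^5 - (1925/6)x^4 + (796/3)x^3 - (549/4)x^2 + (122/3)x - 127/24

∇ f = 64x^7 - (721/3)x^6 + 497x^5 - (1925/3)x^4 + (1592/3)x^3 - (549/2)x^2 + (244/3)x - 127/12
((1/2)∇) f = 32x^7 - (721/6)x^6 + (497/2)x^5 - (1925/6)x^4 + (796/3)x^3 - (549/4)x^2 + (122/3)x - 127/24


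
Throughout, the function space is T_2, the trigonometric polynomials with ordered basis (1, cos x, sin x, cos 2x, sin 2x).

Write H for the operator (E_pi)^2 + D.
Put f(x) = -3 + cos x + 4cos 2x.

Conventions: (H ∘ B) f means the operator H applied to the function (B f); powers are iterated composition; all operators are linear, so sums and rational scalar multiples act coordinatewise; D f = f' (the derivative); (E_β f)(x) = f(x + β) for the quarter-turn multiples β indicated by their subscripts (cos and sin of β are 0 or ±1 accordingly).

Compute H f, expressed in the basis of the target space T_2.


the result is g(x) = -3 + cos x - sin x + 4cos 2x - 8sin 2x

E_pi f = -3 - cos x + 4cos 2x
E_pi E_pi f = -3 + cos x + 4cos 2x
D f = -sin x - 8sin 2x
((E_pi)^2 + D) f = -3 + cos x - sin x + 4cos 2x - 8sin 2x


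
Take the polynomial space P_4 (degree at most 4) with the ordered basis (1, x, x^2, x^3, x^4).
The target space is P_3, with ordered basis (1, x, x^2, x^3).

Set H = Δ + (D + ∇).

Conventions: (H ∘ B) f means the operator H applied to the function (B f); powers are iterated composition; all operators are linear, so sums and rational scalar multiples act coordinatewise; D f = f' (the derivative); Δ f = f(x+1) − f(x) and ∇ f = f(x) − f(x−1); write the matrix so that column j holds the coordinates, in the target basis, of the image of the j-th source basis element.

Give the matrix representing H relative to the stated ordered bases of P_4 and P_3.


the matrix is [[0, 3, 0, 2, 0]; [0, 0, 6, 0, 8]; [0, 0, 0, 9, 0]; [0, 0, 0, 0, 12]] (rows listed top to bottom)

image of 1: 0
image of x: 3
image of x^2: 6x
image of x^3: 9x^2 + 2
image of x^4: 12x^3 + 8x
each image's coordinates form column j of the matrix


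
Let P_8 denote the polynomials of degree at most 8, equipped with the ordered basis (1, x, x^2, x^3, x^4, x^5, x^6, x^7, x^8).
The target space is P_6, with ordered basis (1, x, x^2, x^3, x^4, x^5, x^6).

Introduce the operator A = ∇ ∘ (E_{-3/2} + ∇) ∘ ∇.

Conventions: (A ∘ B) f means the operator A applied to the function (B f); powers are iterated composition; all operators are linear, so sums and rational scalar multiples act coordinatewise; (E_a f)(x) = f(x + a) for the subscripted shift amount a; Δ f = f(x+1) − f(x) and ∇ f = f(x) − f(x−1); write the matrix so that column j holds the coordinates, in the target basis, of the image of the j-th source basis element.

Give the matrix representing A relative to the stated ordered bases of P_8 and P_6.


image of 1: 0
image of x: 0
image of x^2: 2
image of x^3: 6x - 9
image of x^4: 12x^2 - 36x + 41
image of x^5: 20x^3 - 90x^2 + 205x - 375/2
image of x^6: 30x^4 - 180x^3 + 615x^2 - 1125x + 6571/8
image of x^7: 42x^5 - 315x^4 + 1435x^3 - (7875/2)x^2 + (45997/8)x - 54789/16
image of x^8: 56x^6 - 504x^5 + 2870x^4 - 10500x^3 + (45997/2)x^2 - (54789/2)x + 109573/8
each image's coordinates form column j of the matrix

the matrix is [[0, 0, 2, -9, 41, -375/2, 6571/8, -54789/16, 109573/8]; [0, 0, 0, 6, -36, 205, -1125, 45997/8, -54789/2]; [0, 0, 0, 0, 12, -90, 615, -7875/2, 45997/2]; [0, 0, 0, 0, 0, 20, -180, 1435, -10500]; [0, 0, 0, 0, 0, 0, 30, -315, 2870]; [0, 0, 0, 0, 0, 0, 0, 42, -504]; [0, 0, 0, 0, 0, 0, 0, 0, 56]] (rows listed top to bottom)


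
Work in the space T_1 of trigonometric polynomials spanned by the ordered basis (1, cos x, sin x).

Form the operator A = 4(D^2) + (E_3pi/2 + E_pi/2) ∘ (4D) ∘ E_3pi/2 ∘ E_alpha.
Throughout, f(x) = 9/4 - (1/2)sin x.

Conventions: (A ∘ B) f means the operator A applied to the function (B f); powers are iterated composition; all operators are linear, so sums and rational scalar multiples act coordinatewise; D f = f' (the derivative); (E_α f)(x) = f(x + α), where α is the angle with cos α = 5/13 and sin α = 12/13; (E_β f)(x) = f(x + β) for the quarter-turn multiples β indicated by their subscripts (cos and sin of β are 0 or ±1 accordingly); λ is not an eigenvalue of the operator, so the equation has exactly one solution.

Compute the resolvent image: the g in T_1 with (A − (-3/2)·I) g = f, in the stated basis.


write g with unknown coordinates in the stated basis and equate coefficients in (A − (-3/2)·I) g = f
solving from the highest basis element down gives g = 3/2 + (1/5)sin x
check: A g = -(4/5)sin x
so A g − (-3/2)·g = 9/4 - (1/2)sin x = f ✓

the image equals g(x) = 3/2 + (1/5)sin x


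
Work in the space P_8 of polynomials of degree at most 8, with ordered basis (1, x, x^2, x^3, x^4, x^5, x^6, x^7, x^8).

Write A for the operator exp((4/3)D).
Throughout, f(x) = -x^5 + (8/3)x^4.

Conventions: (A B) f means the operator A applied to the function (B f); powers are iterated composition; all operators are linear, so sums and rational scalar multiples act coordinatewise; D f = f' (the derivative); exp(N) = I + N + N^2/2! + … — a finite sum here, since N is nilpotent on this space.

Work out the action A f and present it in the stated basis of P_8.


order-1 term: -(20/3)x^4 + (128/9)x^3
order-2 term: -(160/9)x^3 + (256/9)x^2
order-3 term: -(640/27)x^2 + (2048/81)x
order-4 term: -(1280/81)x + 2048/243
order-5 term: -1024/243
the series for exp((4/3)D) f terminates at order 5
exp((4/3)D) f = -x^5 - 4x^4 - (32/9)x^3 + (128/27)x^2 + (256/27)x + 1024/243

g(x) = -x^5 - 4x^4 - (32/9)x^3 + (128/27)x^2 + (256/27)x + 1024/243


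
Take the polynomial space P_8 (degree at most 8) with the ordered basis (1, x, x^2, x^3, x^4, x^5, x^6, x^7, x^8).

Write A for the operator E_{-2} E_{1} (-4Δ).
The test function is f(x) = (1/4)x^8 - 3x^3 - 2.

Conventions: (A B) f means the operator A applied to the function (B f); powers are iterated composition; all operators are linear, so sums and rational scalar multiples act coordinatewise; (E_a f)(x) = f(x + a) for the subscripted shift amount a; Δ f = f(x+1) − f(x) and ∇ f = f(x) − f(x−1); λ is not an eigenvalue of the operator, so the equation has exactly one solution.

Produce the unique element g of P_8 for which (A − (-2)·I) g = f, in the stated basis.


write g with unknown coordinates in the stated basis and equate coefficients in (A − (-2)·I) g = f
solving from the highest basis element down gives g = (1/8)x^8 + 2x^7 + 21x^6 + 182x^5 + (2625/2)x^4 + (15145/2)x^3 + 32772x^2 + 94559x + 545675/4
check: A g = -4x^7 - 42x^6 - 364x^5 - 2625x^4 - 15148x^3 - 65544x^2 - 189118x - 545679/2
so A g − (-2)·g = (1/4)x^8 - 3x^3 - 2 = f ✓

g(x) = (1/8)x^8 + 2x^7 + 21x^6 + 182x^5 + (2625/2)x^4 + (15145/2)x^3 + 32772x^2 + 94559x + 545675/4


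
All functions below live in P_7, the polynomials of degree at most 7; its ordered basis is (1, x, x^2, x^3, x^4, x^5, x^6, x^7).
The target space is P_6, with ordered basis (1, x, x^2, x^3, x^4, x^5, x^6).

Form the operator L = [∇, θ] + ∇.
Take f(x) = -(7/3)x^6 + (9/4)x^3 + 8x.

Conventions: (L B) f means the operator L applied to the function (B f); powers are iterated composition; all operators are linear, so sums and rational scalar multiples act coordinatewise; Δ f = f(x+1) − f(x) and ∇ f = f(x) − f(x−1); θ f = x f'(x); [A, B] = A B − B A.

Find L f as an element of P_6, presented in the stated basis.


the result is g(x) = -28x^5 + 105x^4 - (560/3)x^3 + (377/2)x^2 - (417/4)x + 124/3

θ f = -14x^6 + (27/4)x^3 + 8x
∇ θ f = -84x^5 + 210x^4 - 280x^3 + (921/4)x^2 - (417/4)x + 115/4
∇ f = -14x^5 + 35x^4 - (140/3)x^3 + (167/4)x^2 - (83/4)x + 151/12
θ ∇ f = -70x^5 + 140x^4 - 140x^3 + (167/2)x^2 - (83/4)x
[∇, θ] f = -14x^5 + 70x^4 - 140x^3 + (587/4)x^2 - (167/2)x + 115/4
∇ f = -14x^5 + 35x^4 - (140/3)x^3 + (167/4)x^2 - (83/4)x + 151/12
([∇, θ] + ∇) f = -28x^5 + 105x^4 - (560/3)x^3 + (377/2)x^2 - (417/4)x + 124/3


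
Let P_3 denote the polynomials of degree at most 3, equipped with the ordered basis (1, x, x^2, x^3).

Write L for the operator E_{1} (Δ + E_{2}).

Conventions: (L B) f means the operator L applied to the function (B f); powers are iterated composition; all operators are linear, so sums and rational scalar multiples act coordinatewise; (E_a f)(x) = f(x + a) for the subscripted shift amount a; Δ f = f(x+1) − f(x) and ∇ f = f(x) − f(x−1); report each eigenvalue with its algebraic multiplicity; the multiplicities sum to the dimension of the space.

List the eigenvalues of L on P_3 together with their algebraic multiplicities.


λ = 1 (multiplicity 4)

image of 1: 1
image of x: x + 4
image of x^2: x^2 + 8x + 12
image of x^3: x^3 + 12x^2 + 36x + 34
the matrix is upper triangular; its diagonal is (1, 1, 1, 1)
for a triangular matrix the eigenvalues are the diagonal entries, with algebraic multiplicity their repetition count


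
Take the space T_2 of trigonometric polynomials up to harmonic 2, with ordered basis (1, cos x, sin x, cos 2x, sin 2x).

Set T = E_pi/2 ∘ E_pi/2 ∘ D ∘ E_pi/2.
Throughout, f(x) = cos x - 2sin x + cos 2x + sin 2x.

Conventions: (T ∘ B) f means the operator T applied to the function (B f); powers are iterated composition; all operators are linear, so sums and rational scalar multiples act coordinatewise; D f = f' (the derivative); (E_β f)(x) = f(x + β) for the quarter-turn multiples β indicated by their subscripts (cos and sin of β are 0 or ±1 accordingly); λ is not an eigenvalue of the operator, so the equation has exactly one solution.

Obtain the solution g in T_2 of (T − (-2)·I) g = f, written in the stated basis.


the result is g(x) = (1/3)cos x - (2/3)sin x + (1/2)cos 2x

write g with unknown coordinates in the stated basis and equate coefficients in (T − (-2)·I) g = f
solving from the highest basis element down gives g = (1/3)cos x - (2/3)sin x + (1/2)cos 2x
check: T g = (1/3)cos x - (2/3)sin x + sin 2x
so T g − (-2)·g = cos x - 2sin x + cos 2x + sin 2x = f ✓


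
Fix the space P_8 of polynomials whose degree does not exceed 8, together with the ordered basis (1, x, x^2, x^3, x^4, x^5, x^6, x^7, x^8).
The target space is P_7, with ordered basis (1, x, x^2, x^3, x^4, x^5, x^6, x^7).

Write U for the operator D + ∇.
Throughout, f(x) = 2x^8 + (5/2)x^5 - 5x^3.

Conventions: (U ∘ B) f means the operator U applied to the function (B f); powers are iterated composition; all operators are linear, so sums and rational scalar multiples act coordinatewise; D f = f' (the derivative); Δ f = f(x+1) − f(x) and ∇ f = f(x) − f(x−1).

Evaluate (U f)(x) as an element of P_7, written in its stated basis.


the result is g(x) = 32x^7 - 56x^6 + 112x^5 - 115x^4 + 87x^3 - 61x^2 + (37/2)x - 9/2

D f = 16x^7 + (25/2)x^4 - 15x^2
∇ f = 16x^7 - 56x^6 + 112x^5 - (255/2)x^4 + 87x^3 - 46x^2 + (37/2)x - 9/2
(D + ∇) f = 32x^7 - 56x^6 + 112x^5 - 115x^4 + 87x^3 - 61x^2 + (37/2)x - 9/2


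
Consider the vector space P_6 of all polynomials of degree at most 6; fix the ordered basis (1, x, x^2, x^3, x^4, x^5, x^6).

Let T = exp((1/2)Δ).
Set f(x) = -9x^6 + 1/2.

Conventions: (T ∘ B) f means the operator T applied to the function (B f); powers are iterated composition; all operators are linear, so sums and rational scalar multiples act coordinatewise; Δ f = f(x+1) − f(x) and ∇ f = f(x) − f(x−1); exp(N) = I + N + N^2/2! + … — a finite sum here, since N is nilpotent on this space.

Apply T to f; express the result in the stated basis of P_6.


order-1 term: -27x^5 - (135/2)x^4 - 90x^3 - (135/2)x^2 - 27x - 9/2
order-2 term: -(135/4)x^4 - 135x^3 - (945/4)x^2 - (405/2)x - 279/4
order-3 term: -(45/2)x^3 - (405/4)x^2 - (675/4)x - 405/4
order-4 term: -(135/16)x^2 - (135/4)x - 585/16
order-5 term: -(27/16)x - 135/32
order-6 term: -9/64
the series for exp((1/2)Δ) f terminates at order 6
exp((1/2)Δ) f = -9x^6 - 27x^5 - (405/4)x^4 - (495/2)x^3 - (6615/16)x^2 - (6939/16)x - 13819/64

the result is g(x) = -9x^6 - 27x^5 - (405/4)x^4 - (495/2)x^3 - (6615/16)x^2 - (6939/16)x - 13819/64


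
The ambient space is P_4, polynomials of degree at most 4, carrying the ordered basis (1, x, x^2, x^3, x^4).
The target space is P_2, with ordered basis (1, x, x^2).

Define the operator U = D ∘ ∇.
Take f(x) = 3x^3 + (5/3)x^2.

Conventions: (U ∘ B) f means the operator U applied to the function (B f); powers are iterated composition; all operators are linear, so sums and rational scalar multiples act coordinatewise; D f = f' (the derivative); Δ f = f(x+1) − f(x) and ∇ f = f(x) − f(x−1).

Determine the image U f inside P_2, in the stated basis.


the result is g(x) = 18x - 17/3

∇ f = 9x^2 - (17/3)x + 4/3
D ∇ f = 18x - 17/3


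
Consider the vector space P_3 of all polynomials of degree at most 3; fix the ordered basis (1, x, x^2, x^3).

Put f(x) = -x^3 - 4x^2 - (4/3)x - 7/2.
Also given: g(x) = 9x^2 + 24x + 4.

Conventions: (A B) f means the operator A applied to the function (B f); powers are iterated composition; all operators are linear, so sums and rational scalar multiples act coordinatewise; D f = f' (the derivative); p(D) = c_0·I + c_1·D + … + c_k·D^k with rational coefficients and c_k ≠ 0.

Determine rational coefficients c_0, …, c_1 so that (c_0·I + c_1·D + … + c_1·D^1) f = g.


p(D) = -3·D, i.e. c_0 = 0, c_1 = -3

D^0 f = -x^3 - 4x^2 - (4/3)x - 7/2
D^1 f = -3x^2 - 8x - 4/3
matching coefficients of g against c_0 f + c_1 Df + … from the top degree down determines the c_i
solution: c_0 = 0, c_1 = -3


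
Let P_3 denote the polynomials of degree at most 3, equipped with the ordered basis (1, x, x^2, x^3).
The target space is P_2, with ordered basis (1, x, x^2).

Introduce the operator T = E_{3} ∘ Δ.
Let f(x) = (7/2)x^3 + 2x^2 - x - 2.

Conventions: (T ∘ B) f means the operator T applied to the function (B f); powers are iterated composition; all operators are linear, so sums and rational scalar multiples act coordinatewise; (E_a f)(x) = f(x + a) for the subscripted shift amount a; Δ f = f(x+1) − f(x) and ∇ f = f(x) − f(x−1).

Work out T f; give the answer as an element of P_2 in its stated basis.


Δ f = (21/2)x^2 + (29/2)x + 9/2
E_{3} Δ f = (21/2)x^2 + (155/2)x + 285/2

the result is g(x) = (21/2)x^2 + (155/2)x + 285/2


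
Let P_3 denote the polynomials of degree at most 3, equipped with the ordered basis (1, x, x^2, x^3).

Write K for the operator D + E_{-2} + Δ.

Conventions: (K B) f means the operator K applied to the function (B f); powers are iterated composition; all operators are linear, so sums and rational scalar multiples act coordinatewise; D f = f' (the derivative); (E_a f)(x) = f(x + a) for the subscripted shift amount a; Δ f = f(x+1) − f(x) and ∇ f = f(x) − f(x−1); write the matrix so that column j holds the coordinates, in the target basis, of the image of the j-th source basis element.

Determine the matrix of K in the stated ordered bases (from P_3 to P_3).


image of 1: 1
image of x: x
image of x^2: x^2 + 5
image of x^3: x^3 + 15x - 7
each image's coordinates form column j of the matrix

the matrix is [[1, 0, 5, -7]; [0, 1, 0, 15]; [0, 0, 1, 0]; [0, 0, 0, 1]] (rows listed top to bottom)
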